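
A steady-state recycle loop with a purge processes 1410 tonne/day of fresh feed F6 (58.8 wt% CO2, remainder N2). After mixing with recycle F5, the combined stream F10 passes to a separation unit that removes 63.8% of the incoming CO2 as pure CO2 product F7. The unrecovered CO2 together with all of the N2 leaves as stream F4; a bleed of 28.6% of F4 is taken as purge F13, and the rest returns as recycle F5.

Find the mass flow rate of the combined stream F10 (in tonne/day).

N2 enters only via F6 and leaves only via the purge: 1410×0.412 = 0.286×(N2 in F4), and the separation unit passes all N2, so N2 in F10 = N2 in F4 = 2031.2 tonne/day.
CO2 in F10: m_A = 1410×0.588 + (1−0.286)·(1−0.638)·m_A, so m_A = 829.08/0.7415 = 1118.1 tonne/day.
F10 = 1118.1 + 2031.2 = 3149.3 tonne/day.

3149 tonne/day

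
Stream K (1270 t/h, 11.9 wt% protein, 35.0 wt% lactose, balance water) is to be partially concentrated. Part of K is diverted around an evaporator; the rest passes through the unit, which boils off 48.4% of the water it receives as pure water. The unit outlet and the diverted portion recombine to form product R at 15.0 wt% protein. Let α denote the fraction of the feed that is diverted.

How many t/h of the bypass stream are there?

All 1270×0.119 = 151.13 t/h of protein reaches R, so R = 151.13/0.150 = 1007.5 t/h and vapour = 262.47 t/h.
The evaporator receives (1−α)·1270 of feed at 0.531 water and removes 0.484 of that water:
0.484×0.531×(1−α)×1270 = 262.47
(1−α) = 262.47/326.4 = 0.8041;  α = 0.1959.
Bypass flow = 0.1959×1270 = 248.74 t/h.

248.7 t/h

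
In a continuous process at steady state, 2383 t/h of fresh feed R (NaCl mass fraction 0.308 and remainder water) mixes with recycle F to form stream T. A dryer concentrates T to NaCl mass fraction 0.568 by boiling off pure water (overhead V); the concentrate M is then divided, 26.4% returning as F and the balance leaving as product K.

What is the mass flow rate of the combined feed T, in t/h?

2847 t/h

Overall NaCl balance (none leaves overhead): NaCl in fresh feed = NaCl in product, i.e. 2383×0.308 = (1−0.264)·M·0.568.
M = 733.96/(0.568×0.736) = 1755.7 t/h.
Recycle F = 0.264×1755.7 = 463.5 t/h.
Combined feed T = 2383 + 463.5 = 2846.5 t/h.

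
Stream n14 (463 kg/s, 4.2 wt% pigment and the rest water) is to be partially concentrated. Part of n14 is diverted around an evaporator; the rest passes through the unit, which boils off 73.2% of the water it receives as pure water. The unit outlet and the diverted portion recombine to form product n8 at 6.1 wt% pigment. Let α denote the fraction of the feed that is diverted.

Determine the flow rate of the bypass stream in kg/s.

All 463×0.042 = 19.446 kg/s of pigment reaches n8, so n8 = 19.446/0.061 = 318.79 kg/s and vapour = 144.21 kg/s.
The evaporator receives (1−α)·463 of feed at 0.958 water and removes 0.732 of that water:
0.732×0.958×(1−α)×463 = 144.21
(1−α) = 144.21/324.68 = 0.4442;  α = 0.5558.
Bypass flow = 0.5558×463 = 257.35 kg/s.

257.4 kg/s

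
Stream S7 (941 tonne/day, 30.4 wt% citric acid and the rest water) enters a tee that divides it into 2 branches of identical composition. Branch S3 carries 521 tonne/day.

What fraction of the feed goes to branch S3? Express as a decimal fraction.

0.554

Fraction to S3 = 521/941 = 0.5537.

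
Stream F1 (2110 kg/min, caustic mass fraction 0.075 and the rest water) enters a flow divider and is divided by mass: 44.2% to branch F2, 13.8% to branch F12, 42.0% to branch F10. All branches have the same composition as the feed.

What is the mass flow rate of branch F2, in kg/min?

932.6 kg/min

Branch F2 flow = 0.442×2110 = 932.62 kg/min.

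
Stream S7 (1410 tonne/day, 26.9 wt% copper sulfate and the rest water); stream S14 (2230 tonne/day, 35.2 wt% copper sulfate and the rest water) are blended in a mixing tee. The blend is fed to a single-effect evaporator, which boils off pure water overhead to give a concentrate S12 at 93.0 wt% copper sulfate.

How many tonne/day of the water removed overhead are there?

2388 tonne/day

copper sulfate entering = 1410×0.269 + 2230×0.352 = 1164.2 tonne/day.
All copper sulfate reports to S12, so S12 = 1164.2/0.930 = 1251.9 tonne/day.
Total feed = 3640 tonne/day; overhead = 3640 − 1251.9 = 2388.1 tonne/day.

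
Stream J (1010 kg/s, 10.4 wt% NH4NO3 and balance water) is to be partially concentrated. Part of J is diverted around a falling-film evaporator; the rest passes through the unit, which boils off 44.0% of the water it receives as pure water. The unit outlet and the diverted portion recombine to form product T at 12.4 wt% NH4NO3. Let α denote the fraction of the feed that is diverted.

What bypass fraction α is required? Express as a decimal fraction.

All 1010×0.104 = 105.04 kg/s of NH4NO3 reaches T, so T = 105.04/0.124 = 847.1 kg/s and vapour = 162.9 kg/s.
The evaporator receives (1−α)·1010 of feed at 0.896 water and removes 0.440 of that water:
0.440×0.896×(1−α)×1010 = 162.9
(1−α) = 162.9/398.18 = 0.4091;  α = 0.5909.

0.591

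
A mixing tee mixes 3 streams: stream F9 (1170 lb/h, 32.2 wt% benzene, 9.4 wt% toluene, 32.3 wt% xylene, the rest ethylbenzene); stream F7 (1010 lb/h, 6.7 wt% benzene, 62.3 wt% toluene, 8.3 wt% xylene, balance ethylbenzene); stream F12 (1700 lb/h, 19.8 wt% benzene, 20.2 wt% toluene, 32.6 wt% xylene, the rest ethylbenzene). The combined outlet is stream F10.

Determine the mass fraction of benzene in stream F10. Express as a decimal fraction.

0.201

Total flow out = 1170 + 1010 + 1700 = 3880 lb/h.
benzene in = 1170×0.322 + 1010×0.067 + 1700×0.198 = 781.01 lb/h.
benzene mass fraction in F10 = 781.01/3880 = 0.201.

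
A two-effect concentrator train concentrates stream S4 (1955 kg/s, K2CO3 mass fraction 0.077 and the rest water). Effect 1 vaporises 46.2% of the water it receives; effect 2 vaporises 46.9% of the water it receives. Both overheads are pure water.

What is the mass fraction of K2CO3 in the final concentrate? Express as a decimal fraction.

0.226

water in feed = 1955×0.923 = 1804.5 kg/s.
After stage 1: water left = (1−0.462)×1804.5 = 970.8; stream total = 1121.3 kg/s.
After stage 2: water left = (1−0.469)×970.8 = 515.5; final concentrate = 666.03 kg/s.
K2CO3 fraction = 150.53/666.03 = 0.226.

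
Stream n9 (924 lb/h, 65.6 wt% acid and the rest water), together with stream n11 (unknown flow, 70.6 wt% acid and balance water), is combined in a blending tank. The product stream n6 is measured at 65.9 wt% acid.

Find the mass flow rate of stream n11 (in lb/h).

58.98 lb/h

Let n11 be the unknown flow. Total out = 924 + n11.
acid balance: 606.14 + 0.706·n11 = 0.659·(924 + n11)
(0.706 − 0.659)·n11 = 0.659×924 − 606.14 = 2.772
n11 = 2.772 / 0.047 = 58.979 lb/h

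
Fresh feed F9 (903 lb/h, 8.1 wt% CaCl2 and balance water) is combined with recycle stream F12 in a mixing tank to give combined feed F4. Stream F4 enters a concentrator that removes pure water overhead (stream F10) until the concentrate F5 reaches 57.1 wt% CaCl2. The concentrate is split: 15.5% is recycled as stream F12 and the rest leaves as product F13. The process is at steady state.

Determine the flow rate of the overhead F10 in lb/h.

Overall CaCl2 balance (none leaves overhead): CaCl2 in fresh feed = CaCl2 in product, i.e. 903×0.081 = (1−0.155)·F5·0.571.
F5 = 73.143/(0.571×0.845) = 151.59 lb/h.
Recycle F12 = 0.155×151.59 = 23.497 lb/h.
Combined feed F4 = 903 + 23.497 = 926.5 lb/h.
Overhead F10 = F4 − F5 = 926.5 − 151.59 = 774.9 lb/h.

774.9 lb/h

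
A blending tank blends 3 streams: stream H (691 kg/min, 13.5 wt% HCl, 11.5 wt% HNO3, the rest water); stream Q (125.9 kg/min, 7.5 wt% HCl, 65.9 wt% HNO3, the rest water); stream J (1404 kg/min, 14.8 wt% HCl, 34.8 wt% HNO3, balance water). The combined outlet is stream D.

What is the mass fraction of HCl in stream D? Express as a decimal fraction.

Total flow out = 691 + 125.9 + 1404 = 2220.9 kg/min.
HCl in = 691×0.135 + 125.9×0.075 + 1404×0.148 = 310.52 kg/min.
HCl mass fraction in D = 310.52/2220.9 = 0.1398.

0.1398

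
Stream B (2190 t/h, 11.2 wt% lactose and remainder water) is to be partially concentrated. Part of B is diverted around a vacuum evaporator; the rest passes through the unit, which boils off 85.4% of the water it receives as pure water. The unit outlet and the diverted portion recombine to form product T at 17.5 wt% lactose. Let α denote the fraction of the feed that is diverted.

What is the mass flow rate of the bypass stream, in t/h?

All 2190×0.112 = 245.28 t/h of lactose reaches T, so T = 245.28/0.175 = 1401.6 t/h and vapour = 788.4 t/h.
The evaporator receives (1−α)·2190 of feed at 0.888 water and removes 0.854 of that water:
0.854×0.888×(1−α)×2190 = 788.4
(1−α) = 788.4/1660.8 = 0.4747;  α = 0.5253.
Bypass flow = 0.5253×2190 = 1150.4 t/h.

1150 t/h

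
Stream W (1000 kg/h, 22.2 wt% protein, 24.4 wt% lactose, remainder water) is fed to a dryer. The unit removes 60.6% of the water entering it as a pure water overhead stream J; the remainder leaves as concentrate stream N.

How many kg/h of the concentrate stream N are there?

water entering = 1000×0.534 = 534 kg/h; overhead removed = 0.606×534 = 323.6 kg/h.
Concentrate = 1000 − 323.6 = 676.4 kg/h.

676.4 kg/h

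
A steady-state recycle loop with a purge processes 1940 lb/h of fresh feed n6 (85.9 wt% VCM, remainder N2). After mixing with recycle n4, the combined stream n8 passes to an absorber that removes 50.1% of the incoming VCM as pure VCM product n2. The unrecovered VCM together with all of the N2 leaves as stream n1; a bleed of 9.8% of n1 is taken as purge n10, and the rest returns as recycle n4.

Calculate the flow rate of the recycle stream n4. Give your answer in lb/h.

3882 lb/h

N2 enters only via n6 and leaves only via the purge: 1940×0.141 = 0.098×(N2 in n1), and the absorber passes all N2, so N2 in n8 = N2 in n1 = 2791.2 lb/h.
VCM in n8: m_A = 1940×0.859 + (1−0.098)·(1−0.501)·m_A, so m_A = 1666.5/0.5499 = 3030.5 lb/h.
n1 = (1−0.501)×3030.5 + 2791.2 = 4303.4 lb/h.
Recycle n4 = (1−0.098)×4303.4 = 3881.7 lb/h.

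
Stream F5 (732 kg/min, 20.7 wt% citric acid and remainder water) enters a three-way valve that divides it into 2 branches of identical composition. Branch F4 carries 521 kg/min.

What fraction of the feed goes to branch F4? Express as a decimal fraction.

Fraction to F4 = 521/732 = 0.7117.

0.712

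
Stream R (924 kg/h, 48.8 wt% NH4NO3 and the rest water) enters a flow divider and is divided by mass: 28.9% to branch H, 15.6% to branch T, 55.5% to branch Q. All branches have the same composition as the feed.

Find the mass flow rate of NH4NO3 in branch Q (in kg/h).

Branch Q total = 0.555×924 = 512.82 kg/h.
NH4NO3 in Q = 0.488×512.82 = 250.26 kg/h.

250.3 kg/h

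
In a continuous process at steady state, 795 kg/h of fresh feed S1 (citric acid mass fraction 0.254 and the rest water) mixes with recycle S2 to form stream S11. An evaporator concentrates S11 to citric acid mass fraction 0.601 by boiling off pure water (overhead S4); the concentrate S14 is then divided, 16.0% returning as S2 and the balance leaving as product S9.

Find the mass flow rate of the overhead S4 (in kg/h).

Overall citric acid balance (none leaves overhead): citric acid in fresh feed = citric acid in product, i.e. 795×0.254 = (1−0.160)·S14·0.601.
S14 = 201.93/(0.601×0.840) = 399.99 kg/h.
Recycle S2 = 0.160×399.99 = 63.998 kg/h.
Combined feed S11 = 795 + 63.998 = 859 kg/h.
Overhead S4 = S11 − S14 = 859 − 399.99 = 459.01 kg/h.

459 kg/h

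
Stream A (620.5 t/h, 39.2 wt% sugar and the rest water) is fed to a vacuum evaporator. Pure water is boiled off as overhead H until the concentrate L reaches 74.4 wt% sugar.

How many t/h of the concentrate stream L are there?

sugar is conserved: 620.5×0.392 = 243.24 t/h all reports to the concentrate.
Concentrate = 243.24/(target fraction) = 326.93 t/h.

326.9 t/h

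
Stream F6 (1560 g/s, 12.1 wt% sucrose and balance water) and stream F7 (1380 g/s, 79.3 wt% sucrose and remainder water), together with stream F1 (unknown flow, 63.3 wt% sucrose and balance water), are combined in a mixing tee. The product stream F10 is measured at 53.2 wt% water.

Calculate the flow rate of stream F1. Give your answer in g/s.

Let F1 be the unknown flow. Total out = 2940 + F1.
water balance: 1656.9 + 0.367·F1 = 0.532·(2940 + F1)
(0.367 − 0.532)·F1 = 0.532×2940 − 1656.9 = -92.82
F1 = -92.82 / -0.165 = 562.55 g/s

562.5 g/s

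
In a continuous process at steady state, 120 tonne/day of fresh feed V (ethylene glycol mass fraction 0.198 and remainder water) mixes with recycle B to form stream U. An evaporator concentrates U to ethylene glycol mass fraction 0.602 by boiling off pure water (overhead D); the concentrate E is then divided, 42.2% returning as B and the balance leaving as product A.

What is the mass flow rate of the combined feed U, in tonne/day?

Overall ethylene glycol balance (none leaves overhead): ethylene glycol in fresh feed = ethylene glycol in product, i.e. 120×0.198 = (1−0.422)·E·0.602.
E = 23.76/(0.602×0.578) = 68.284 tonne/day.
Recycle B = 0.422×68.284 = 28.816 tonne/day.
Combined feed U = 120 + 28.816 = 148.82 tonne/day.

148.8 tonne/day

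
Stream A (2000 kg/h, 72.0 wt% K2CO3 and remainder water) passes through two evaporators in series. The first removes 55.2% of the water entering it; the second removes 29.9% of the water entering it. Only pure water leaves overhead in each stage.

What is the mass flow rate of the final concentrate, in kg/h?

1616 kg/h

water in feed = 2000×0.280 = 560 kg/h.
After stage 1: water left = (1−0.552)×560 = 250.88; stream total = 1690.9 kg/h.
After stage 2: water left = (1−0.299)×250.88 = 175.87; final concentrate = 1615.9 kg/h.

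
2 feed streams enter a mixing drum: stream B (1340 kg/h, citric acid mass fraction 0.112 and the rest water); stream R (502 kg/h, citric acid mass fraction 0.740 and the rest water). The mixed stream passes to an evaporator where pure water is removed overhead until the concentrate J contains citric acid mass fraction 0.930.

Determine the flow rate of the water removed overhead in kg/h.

citric acid entering = 1340×0.112 + 502×0.740 = 521.56 kg/h.
All citric acid reports to J, so J = 521.56/0.930 = 560.82 kg/h.
Total feed = 1842 kg/h; overhead = 1842 − 560.82 = 1281.2 kg/h.

1281 kg/h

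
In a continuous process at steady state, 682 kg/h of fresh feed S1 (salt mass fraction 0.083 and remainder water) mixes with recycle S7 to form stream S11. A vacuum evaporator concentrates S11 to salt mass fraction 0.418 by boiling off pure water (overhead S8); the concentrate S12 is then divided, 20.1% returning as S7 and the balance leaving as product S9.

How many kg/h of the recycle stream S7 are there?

Overall salt balance (none leaves overhead): salt in fresh feed = salt in product, i.e. 682×0.083 = (1−0.201)·S12·0.418.
S12 = 56.606/(0.418×0.799) = 169.49 kg/h.
Recycle S7 = 0.201×169.49 = 34.067 kg/h.

34.07 kg/h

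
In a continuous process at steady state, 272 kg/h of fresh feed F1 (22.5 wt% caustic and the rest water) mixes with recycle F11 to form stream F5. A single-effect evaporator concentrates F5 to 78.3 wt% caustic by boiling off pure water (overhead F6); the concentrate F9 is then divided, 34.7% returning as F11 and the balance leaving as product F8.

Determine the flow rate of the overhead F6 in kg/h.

Overall caustic balance (none leaves overhead): caustic in fresh feed = caustic in product, i.e. 272×0.225 = (1−0.347)·F9·0.783.
F9 = 61.2/(0.783×0.653) = 119.7 kg/h.
Recycle F11 = 0.347×119.7 = 41.534 kg/h.
Combined feed F5 = 272 + 41.534 = 313.53 kg/h.
Overhead F6 = F5 − F9 = 313.53 − 119.7 = 193.84 kg/h.

193.8 kg/h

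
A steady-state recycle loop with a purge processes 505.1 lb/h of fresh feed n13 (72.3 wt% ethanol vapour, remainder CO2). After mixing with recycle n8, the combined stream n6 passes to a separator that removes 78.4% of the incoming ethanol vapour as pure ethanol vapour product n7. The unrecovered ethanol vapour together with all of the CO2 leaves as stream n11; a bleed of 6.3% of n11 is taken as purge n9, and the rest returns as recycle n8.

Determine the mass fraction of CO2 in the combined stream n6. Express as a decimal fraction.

0.829

CO2 enters only via n13 and leaves only via the purge: 505.1×0.277 = 0.063×(CO2 in n11), and the separator passes all CO2, so CO2 in n6 = CO2 in n11 = 2220.8 lb/h.
ethanol vapour in n6: m_A = 505.1×0.723 + (1−0.063)·(1−0.784)·m_A, so m_A = 365.19/0.7976 = 457.85 lb/h.
n6 = 457.85 + 2220.8 = 2678.7 lb/h.
CO2 fraction in n6 = 2220.8/2678.7 = 0.829.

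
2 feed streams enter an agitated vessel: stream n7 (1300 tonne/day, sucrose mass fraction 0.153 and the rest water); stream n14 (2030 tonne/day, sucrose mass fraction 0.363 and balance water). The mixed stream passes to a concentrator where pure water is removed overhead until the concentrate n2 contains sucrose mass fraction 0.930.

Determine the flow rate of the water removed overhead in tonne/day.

2324 tonne/day

sucrose entering = 1300×0.153 + 2030×0.363 = 935.79 tonne/day.
All sucrose reports to n2, so n2 = 935.79/0.930 = 1006.2 tonne/day.
Total feed = 3330 tonne/day; overhead = 3330 − 1006.2 = 2323.8 tonne/day.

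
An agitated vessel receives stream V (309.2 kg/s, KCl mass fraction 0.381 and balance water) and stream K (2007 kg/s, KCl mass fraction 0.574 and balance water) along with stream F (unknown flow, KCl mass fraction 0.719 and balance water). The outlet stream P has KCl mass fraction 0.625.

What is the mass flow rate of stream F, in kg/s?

1892 kg/s

Let F be the unknown flow. Total out = 2316.2 + F.
KCl balance: 1269.8 + 0.719·F = 0.625·(2316.2 + F)
(0.719 − 0.625)·F = 0.625×2316.2 − 1269.8 = 177.8
F = 177.8 / 0.094 = 1891.5 kg/s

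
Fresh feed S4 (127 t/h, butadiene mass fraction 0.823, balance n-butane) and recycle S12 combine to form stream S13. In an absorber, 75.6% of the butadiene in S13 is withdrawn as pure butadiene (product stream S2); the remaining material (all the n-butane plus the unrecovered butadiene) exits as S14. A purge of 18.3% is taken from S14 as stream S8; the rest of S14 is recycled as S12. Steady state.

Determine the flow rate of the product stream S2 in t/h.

butadiene in S13: m_A = 127×0.823 + (1−0.183)·(1−0.756)·m_A, so m_A = 104.52/0.8007 = 130.54 t/h.
Product S2 = 0.756×130.54 = 98.692 t/h.

98.69 t/h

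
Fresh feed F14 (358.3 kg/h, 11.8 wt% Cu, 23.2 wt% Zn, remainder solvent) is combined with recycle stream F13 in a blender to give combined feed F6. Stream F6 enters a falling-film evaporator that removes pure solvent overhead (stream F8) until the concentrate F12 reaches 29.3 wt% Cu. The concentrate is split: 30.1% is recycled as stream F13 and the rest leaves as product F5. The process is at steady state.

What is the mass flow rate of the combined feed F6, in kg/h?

Overall Cu balance (none leaves overhead): Cu in fresh feed = Cu in product, i.e. 358.3×0.118 = (1−0.301)·F12·0.293.
F12 = 42.279/(0.293×0.699) = 206.44 kg/h.
Recycle F13 = 0.301×206.44 = 62.137 kg/h.
Combined feed F6 = 358.3 + 62.137 = 420.44 kg/h.

420.4 kg/h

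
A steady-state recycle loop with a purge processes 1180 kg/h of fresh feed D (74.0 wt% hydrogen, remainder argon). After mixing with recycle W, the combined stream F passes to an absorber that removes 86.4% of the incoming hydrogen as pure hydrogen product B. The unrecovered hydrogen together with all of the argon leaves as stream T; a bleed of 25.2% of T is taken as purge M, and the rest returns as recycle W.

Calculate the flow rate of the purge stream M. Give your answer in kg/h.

argon enters only via D and leaves only via the purge: 1180×0.260 = 0.252×(argon in T), and the absorber passes all argon, so argon in F = argon in T = 1217.5 kg/h.
hydrogen in F: m_A = 1180×0.740 + (1−0.252)·(1−0.864)·m_A, so m_A = 873.2/0.8983 = 972.09 kg/h.
T = (1−0.864)×972.09 + 1217.5 = 1349.7 kg/h.
Purge M = 0.252×1349.7 = 340.12 kg/h.

340.1 kg/h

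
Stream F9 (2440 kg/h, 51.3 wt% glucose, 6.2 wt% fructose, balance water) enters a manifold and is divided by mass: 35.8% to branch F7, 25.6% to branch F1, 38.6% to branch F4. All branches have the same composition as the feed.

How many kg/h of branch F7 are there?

Branch F7 flow = 0.358×2440 = 873.52 kg/h.

873.5 kg/h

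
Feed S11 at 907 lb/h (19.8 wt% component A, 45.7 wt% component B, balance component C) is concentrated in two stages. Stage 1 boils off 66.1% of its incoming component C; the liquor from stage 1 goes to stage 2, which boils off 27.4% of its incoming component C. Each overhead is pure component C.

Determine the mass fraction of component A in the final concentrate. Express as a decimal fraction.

0.268

component C in feed = 907×0.345 = 312.91 lb/h.
After stage 1: component C left = (1−0.661)×312.91 = 106.08; stream total = 700.16 lb/h.
After stage 2: component C left = (1−0.274)×106.08 = 77.013; final concentrate = 671.1 lb/h.
component A fraction = 179.59/671.1 = 0.268.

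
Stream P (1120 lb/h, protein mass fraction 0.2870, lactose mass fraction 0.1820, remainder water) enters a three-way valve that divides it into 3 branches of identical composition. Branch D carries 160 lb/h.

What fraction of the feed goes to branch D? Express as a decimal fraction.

Fraction to D = 160/1120 = 0.1429.

0.143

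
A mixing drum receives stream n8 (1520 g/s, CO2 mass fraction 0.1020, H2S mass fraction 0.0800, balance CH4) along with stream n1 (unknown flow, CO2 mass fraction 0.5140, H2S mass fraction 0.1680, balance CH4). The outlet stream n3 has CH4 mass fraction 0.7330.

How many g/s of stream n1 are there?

Let n1 be the unknown flow. Total out = 1520 + n1.
CH4 balance: 1243.4 + 0.318·n1 = 0.733·(1520 + n1)
(0.318 − 0.733)·n1 = 0.733×1520 − 1243.4 = -129.2
n1 = -129.2 / -0.415 = 311.33 g/s

311.3 g/s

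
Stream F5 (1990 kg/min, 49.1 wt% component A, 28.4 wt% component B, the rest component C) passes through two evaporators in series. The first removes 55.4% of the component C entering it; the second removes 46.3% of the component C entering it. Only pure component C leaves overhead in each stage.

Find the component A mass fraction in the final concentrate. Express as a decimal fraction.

component C in feed = 1990×0.225 = 447.75 kg/min.
After stage 1: component C left = (1−0.554)×447.75 = 199.7; stream total = 1741.9 kg/min.
After stage 2: component C left = (1−0.463)×199.7 = 107.24; final concentrate = 1649.5 kg/min.
component A fraction = 977.09/1649.5 = 0.592.

0.592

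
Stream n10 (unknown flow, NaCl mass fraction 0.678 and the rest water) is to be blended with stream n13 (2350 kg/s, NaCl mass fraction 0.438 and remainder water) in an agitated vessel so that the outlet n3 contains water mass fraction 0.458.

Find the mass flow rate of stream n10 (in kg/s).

Let n10 be the unknown flow. Total out = 2350 + n10.
water balance: 1320.7 + 0.322·n10 = 0.458·(2350 + n10)
(0.322 − 0.458)·n10 = 0.458×2350 − 1320.7 = -244.4
n10 = -244.4 / -0.136 = 1797.1 kg/s

1797 kg/s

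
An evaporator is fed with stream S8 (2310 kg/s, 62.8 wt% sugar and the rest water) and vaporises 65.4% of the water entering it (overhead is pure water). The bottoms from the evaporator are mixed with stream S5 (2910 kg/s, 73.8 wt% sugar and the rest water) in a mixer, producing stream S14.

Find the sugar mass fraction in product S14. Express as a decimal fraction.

0.772

Vapour removed = 0.654×0.372×2310 = 562 kg/s; concentrate = 1748 kg/s.
sugar reaching the mixer = 1450.7 (from concentrate) + 2910×0.738 = 3598.3 kg/s.
Product flow = 1748 + 2910 = 4658 kg/s; sugar fraction = 0.772.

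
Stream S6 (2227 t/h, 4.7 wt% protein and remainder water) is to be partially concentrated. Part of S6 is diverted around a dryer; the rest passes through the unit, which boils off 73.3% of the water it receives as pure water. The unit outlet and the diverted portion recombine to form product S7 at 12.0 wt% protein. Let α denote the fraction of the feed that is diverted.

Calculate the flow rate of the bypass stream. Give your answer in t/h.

287.6 t/h

All 2227×0.047 = 104.67 t/h of protein reaches S7, so S7 = 104.67/0.120 = 872.24 t/h and vapour = 1354.8 t/h.
The evaporator receives (1−α)·2227 of feed at 0.953 water and removes 0.733 of that water:
0.733×0.953×(1−α)×2227 = 1354.8
(1−α) = 1354.8/1555.7 = 0.8709;  α = 0.1291.
Bypass flow = 0.1291×2227 = 287.61 t/h.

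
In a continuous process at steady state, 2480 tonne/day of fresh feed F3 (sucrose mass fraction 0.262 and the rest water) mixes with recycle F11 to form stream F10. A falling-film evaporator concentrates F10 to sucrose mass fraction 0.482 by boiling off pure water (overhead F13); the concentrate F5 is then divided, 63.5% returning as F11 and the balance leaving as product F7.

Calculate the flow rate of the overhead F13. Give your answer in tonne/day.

1132 tonne/day

Overall sucrose balance (none leaves overhead): sucrose in fresh feed = sucrose in product, i.e. 2480×0.262 = (1−0.635)·F5·0.482.
F5 = 649.76/(0.482×0.365) = 3693.3 tonne/day.
Recycle F11 = 0.635×3693.3 = 2345.2 tonne/day.
Combined feed F10 = 2480 + 2345.2 = 4825.2 tonne/day.
Overhead F13 = F10 − F5 = 4825.2 − 3693.3 = 1132 tonne/day.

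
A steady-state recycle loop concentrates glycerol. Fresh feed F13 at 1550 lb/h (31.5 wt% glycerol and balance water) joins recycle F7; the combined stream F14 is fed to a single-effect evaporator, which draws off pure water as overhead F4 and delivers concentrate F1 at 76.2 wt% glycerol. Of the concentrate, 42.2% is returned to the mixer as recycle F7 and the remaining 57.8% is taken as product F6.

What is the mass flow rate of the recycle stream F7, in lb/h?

Overall glycerol balance (none leaves overhead): glycerol in fresh feed = glycerol in product, i.e. 1550×0.315 = (1−0.422)·F1·0.762.
F1 = 488.25/(0.762×0.578) = 1108.6 lb/h.
Recycle F7 = 0.422×1108.6 = 467.81 lb/h.

467.8 lb/h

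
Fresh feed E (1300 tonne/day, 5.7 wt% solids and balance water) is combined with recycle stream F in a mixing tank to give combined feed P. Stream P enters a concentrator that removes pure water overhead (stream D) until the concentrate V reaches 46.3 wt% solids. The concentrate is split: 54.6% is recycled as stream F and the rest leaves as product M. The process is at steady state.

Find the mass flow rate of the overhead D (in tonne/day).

1140 tonne/day

Overall solids balance (none leaves overhead): solids in fresh feed = solids in product, i.e. 1300×0.057 = (1−0.546)·V·0.463.
V = 74.1/(0.463×0.454) = 352.52 tonne/day.
Recycle F = 0.546×352.52 = 192.47 tonne/day.
Combined feed P = 1300 + 192.47 = 1492.5 tonne/day.
Overhead D = P − V = 1492.5 − 352.52 = 1140 tonne/day.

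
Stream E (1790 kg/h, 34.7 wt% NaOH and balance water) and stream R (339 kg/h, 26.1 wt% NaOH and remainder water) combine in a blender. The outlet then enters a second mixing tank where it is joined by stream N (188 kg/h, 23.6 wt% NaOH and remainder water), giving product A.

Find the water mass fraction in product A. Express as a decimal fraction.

0.675

Overall, product flow = 2317 kg/h.
water in = 1790×0.653 + 339×0.739 + 188×0.764 = 1563 kg/h.
water fraction in A = 0.675.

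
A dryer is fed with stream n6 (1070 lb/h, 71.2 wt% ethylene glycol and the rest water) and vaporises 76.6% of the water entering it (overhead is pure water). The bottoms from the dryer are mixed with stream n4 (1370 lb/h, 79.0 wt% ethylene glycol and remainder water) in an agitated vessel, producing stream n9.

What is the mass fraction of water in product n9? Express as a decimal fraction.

Vapour removed = 0.766×0.288×1070 = 236.05 lb/h; concentrate = 833.95 lb/h.
water reaching the mixer = 72.109 (from concentrate) + 1370×0.210 = 359.81 lb/h.
Product flow = 833.95 + 1370 = 2203.9 lb/h; water fraction = 0.163.

0.163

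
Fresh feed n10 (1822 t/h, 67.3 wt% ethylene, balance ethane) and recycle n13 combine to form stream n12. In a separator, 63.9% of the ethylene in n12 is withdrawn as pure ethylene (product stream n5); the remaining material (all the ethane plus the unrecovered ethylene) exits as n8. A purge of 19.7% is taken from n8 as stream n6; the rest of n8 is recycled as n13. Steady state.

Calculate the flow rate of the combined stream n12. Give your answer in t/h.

ethane enters only via n10 and leaves only via the purge: 1822×0.327 = 0.197×(ethane in n8), and the separator passes all ethane, so ethane in n12 = ethane in n8 = 3024.3 t/h.
ethylene in n12: m_A = 1822×0.673 + (1−0.197)·(1−0.639)·m_A, so m_A = 1226.2/0.7101 = 1726.8 t/h.
n12 = 1726.8 + 3024.3 = 4751.1 t/h.

4751 t/h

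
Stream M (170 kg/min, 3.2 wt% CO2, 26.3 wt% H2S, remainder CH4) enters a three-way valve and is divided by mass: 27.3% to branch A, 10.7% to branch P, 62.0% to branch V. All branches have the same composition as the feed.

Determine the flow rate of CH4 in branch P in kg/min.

Branch P total = 0.107×170 = 18.19 kg/min.
CH4 in P = 0.705×18.19 = 12.824 kg/min.

12.82 kg/min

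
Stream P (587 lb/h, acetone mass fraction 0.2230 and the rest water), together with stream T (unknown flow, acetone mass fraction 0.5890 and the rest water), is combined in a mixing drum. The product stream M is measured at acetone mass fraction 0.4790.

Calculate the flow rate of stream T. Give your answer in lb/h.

Let T be the unknown flow. Total out = 587 + T.
acetone balance: 130.9 + 0.589·T = 0.479·(587 + T)
(0.589 − 0.479)·T = 0.479×587 − 130.9 = 150.27
T = 150.27 / 0.110 = 1366.1 lb/h

1366 lb/h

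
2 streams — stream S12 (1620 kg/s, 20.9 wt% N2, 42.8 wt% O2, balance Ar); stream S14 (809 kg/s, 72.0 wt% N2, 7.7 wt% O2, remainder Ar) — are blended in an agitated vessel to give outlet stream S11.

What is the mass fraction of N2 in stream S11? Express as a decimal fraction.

Total flow out = 1620 + 809 = 2429 kg/s.
N2 in = 1620×0.209 + 809×0.720 = 921.06 kg/s.
N2 mass fraction in S11 = 921.06/2429 = 0.379.

0.379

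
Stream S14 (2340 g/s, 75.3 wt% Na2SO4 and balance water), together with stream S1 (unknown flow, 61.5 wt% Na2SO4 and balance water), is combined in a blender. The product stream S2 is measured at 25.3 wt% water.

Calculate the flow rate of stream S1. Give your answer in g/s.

106.4 g/s

Let S1 be the unknown flow. Total out = 2340 + S1.
water balance: 577.98 + 0.385·S1 = 0.253·(2340 + S1)
(0.385 − 0.253)·S1 = 0.253×2340 − 577.98 = 14.04
S1 = 14.04 / 0.132 = 106.36 g/s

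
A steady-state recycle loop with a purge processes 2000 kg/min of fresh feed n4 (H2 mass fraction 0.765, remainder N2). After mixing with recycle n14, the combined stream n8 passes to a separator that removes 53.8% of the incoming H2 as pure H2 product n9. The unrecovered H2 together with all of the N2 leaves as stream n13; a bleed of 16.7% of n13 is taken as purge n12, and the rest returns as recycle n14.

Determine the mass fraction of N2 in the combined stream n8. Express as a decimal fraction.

N2 enters only via n4 and leaves only via the purge: 2000×0.235 = 0.167×(N2 in n13), and the separator passes all N2, so N2 in n8 = N2 in n13 = 2814.4 kg/min.
H2 in n8: m_A = 2000×0.765 + (1−0.167)·(1−0.538)·m_A, so m_A = 1530/0.6152 = 2487.2 kg/min.
n8 = 2487.2 + 2814.4 = 5301.6 kg/min.
N2 fraction in n8 = 2814.4/5301.6 = 0.531.

0.531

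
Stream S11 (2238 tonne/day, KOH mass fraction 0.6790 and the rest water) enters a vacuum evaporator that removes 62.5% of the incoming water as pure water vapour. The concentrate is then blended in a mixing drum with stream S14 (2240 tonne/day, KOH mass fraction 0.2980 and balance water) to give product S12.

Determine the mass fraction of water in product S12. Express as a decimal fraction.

0.4572

Vapour removed = 0.625×0.321×2238 = 449 tonne/day; concentrate = 1789 tonne/day.
water reaching the mixer = 269.4 (from concentrate) + 2240×0.702 = 1841.9 tonne/day.
Product flow = 1789 + 2240 = 4029 tonne/day; water fraction = 0.4572.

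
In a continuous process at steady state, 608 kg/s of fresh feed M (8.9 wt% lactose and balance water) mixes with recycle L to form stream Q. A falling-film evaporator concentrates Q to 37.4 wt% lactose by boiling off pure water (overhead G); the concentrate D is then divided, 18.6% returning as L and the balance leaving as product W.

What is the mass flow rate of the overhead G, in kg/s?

463.3 kg/s

Overall lactose balance (none leaves overhead): lactose in fresh feed = lactose in product, i.e. 608×0.089 = (1−0.186)·D·0.374.
D = 54.112/(0.374×0.814) = 177.75 kg/s.
Recycle L = 0.186×177.75 = 33.061 kg/s.
Combined feed Q = 608 + 33.061 = 641.06 kg/s.
Overhead G = Q − D = 641.06 − 177.75 = 463.32 kg/s.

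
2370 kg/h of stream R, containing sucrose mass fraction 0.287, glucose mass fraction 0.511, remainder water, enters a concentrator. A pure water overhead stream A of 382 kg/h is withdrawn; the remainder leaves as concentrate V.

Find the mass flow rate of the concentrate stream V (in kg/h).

Concentrate = 2370 − 382 = 1988 kg/h.

1988 kg/h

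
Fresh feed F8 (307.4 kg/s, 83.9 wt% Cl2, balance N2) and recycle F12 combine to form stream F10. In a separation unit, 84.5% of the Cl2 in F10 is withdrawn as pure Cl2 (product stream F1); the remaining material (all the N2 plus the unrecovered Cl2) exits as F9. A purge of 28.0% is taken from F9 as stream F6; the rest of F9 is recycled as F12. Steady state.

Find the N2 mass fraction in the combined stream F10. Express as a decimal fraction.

0.378

N2 enters only via F8 and leaves only via the purge: 307.4×0.161 = 0.280×(N2 in F9), and the separation unit passes all N2, so N2 in F10 = N2 in F9 = 176.75 kg/s.
Cl2 in F10: m_A = 307.4×0.839 + (1−0.280)·(1−0.845)·m_A, so m_A = 257.91/0.8884 = 290.31 kg/s.
F10 = 290.31 + 176.75 = 467.06 kg/s.
N2 fraction in F10 = 176.75/467.06 = 0.378.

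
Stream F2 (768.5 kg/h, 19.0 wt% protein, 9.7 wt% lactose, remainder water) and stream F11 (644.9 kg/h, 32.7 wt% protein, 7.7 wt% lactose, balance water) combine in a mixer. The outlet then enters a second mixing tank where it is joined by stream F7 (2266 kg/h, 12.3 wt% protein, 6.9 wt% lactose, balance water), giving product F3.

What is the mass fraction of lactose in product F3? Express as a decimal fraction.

Overall, product flow = 3679.4 kg/h.
lactose in = 768.5×0.097 + 644.9×0.077 + 2266×0.069 = 280.56 kg/h.
lactose fraction in F3 = 0.076.

0.076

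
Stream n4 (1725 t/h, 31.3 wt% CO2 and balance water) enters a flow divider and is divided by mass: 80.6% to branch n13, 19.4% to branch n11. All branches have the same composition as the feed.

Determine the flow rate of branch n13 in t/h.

Branch n13 flow = 0.806×1725 = 1390.4 t/h.

1390 t/h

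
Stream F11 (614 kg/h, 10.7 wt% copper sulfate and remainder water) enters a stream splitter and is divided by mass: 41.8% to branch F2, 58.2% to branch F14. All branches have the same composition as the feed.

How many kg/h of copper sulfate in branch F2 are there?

Branch F2 total = 0.418×614 = 256.65 kg/h.
copper sulfate in F2 = 0.107×256.65 = 27.462 kg/h.

27.46 kg/h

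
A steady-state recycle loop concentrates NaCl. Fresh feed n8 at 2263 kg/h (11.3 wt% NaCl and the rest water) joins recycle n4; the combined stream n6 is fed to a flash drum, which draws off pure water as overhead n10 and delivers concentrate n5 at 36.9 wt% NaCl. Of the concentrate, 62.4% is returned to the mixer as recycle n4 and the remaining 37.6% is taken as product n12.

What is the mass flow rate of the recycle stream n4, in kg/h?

Overall NaCl balance (none leaves overhead): NaCl in fresh feed = NaCl in product, i.e. 2263×0.113 = (1−0.624)·n5·0.369.
n5 = 255.72/(0.369×0.376) = 1843.1 kg/h.
Recycle n4 = 0.624×1843.1 = 1150.1 kg/h.

1150 kg/h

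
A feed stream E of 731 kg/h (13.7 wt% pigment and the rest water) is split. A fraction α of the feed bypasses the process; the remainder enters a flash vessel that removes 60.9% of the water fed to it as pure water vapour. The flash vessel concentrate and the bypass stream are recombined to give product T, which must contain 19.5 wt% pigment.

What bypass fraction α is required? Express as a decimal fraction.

0.434

All 731×0.137 = 100.15 kg/h of pigment reaches T, so T = 100.15/0.195 = 513.57 kg/h and vapour = 217.43 kg/h.
The evaporator receives (1−α)·731 of feed at 0.863 water and removes 0.609 of that water:
0.609×0.863×(1−α)×731 = 217.43
(1−α) = 217.43/384.19 = 0.5659;  α = 0.4341.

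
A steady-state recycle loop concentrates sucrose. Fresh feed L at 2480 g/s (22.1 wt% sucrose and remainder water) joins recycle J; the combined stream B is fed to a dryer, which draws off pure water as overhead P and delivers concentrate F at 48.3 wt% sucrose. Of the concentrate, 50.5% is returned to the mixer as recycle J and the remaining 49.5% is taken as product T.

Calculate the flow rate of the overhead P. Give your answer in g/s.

1345 g/s

Overall sucrose balance (none leaves overhead): sucrose in fresh feed = sucrose in product, i.e. 2480×0.221 = (1−0.505)·F·0.483.
F = 548.08/(0.483×0.495) = 2292.4 g/s.
Recycle J = 0.505×2292.4 = 1157.7 g/s.
Combined feed B = 2480 + 1157.7 = 3637.7 g/s.
Overhead P = B − F = 3637.7 − 2292.4 = 1345.3 g/s.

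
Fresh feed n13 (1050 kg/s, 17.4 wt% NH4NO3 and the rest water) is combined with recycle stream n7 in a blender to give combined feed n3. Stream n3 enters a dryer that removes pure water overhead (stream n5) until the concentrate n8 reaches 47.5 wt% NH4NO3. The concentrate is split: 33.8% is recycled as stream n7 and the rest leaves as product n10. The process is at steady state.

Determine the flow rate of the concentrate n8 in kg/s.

581 kg/s

Overall NH4NO3 balance (none leaves overhead): NH4NO3 in fresh feed = NH4NO3 in product, i.e. 1050×0.174 = (1−0.338)·n8·0.475.
n8 = 182.7/(0.475×0.662) = 581.01 kg/s.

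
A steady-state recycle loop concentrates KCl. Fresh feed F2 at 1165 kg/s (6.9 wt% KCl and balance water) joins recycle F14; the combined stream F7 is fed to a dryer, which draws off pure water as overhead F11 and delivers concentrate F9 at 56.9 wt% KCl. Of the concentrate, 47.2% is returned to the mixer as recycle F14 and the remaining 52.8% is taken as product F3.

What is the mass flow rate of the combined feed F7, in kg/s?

Overall KCl balance (none leaves overhead): KCl in fresh feed = KCl in product, i.e. 1165×0.069 = (1−0.472)·F9·0.569.
F9 = 80.385/(0.569×0.528) = 267.56 kg/s.
Recycle F14 = 0.472×267.56 = 126.29 kg/s.
Combined feed F7 = 1165 + 126.29 = 1291.3 kg/s.

1291 kg/s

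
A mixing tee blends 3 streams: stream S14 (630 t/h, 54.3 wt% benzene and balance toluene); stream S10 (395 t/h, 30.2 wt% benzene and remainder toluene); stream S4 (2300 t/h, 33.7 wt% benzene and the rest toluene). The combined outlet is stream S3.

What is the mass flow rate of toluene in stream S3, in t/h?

2089 t/h

toluene out = toluene in = 630×0.457 + 395×0.698 + 2300×0.663 = 2088.5 t/h.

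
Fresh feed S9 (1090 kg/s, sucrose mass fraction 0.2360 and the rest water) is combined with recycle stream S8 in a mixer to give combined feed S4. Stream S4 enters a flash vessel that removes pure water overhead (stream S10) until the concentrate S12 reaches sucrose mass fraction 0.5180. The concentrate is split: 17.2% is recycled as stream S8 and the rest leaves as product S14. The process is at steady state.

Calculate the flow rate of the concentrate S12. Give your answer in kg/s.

599.8 kg/s

Overall sucrose balance (none leaves overhead): sucrose in fresh feed = sucrose in product, i.e. 1090×0.236 = (1−0.172)·S12·0.518.
S12 = 257.24/(0.518×0.828) = 599.76 kg/s.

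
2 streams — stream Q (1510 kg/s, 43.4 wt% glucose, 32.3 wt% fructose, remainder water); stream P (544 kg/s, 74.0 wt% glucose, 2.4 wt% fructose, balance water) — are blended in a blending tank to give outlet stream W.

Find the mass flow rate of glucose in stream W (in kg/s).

1058 kg/s

glucose out = glucose in = 1510×0.434 + 544×0.740 = 1057.9 kg/s.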